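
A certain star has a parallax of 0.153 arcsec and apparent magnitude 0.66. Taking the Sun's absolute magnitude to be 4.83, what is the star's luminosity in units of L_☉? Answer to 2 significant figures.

L/L_☉ ≈ 20

d = 1/p = 1/0.153″ = 6.536 pc
M = m − 5 log₁₀ d + 5 = 0.66 − 5·0.8153 + 5 = 1.583
M − M_☉ = 1.583 − 4.83 = -3.247
L/L_☉ = 10^(−0.4 × -3.247) = 19.89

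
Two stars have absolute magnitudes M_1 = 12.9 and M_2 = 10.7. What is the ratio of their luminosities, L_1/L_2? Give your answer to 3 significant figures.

L_1/L_2 ≈ 0.132

ΔM = M_1 − M_2 = 2.2
L_1/L_2 = 10^(−0.4 ΔM) = 10^-0.880 = 0.1318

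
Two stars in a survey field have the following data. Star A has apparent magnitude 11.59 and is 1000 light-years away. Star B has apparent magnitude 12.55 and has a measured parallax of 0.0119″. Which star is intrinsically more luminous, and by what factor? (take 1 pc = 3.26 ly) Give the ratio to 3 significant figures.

Star A: d = 1000 ly / 3.26 = 306.7 pc
Star A: M = m − 5 log₁₀ d + 5 = 11.59 − 5·2.4868 + 5 = 4.156
Star B: d = 1/p = 1/0.0119″ = 84.03 pc
Star B: M = m − 5 log₁₀ d + 5 = 12.55 − 5·1.9245 + 5 = 7.928
ΔM = M_A − M_B = 4.156 − (7.928) = -3.772; smaller M is more luminous → Star A.
L ratio = 10^(0.4 |ΔM|) = 10^1.509 = 32.26

Star A is more luminous, by a factor of 32.3.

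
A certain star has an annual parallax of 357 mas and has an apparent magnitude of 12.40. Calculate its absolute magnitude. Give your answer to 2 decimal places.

p = 357 mas = 0.357″ → d = 1/p = 2.801 pc
5 log₁₀(d/10 pc) = 5 log₁₀(2.801) − 5 = -2.763
M = m − 5 log₁₀(d/10) = 12.40 + 2.763 = 15.163

M ≈ 15.16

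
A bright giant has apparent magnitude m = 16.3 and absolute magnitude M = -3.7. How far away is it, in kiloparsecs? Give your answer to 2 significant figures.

Distance modulus: m − M = 16.3 − (-3.7) = 20.000
m − M = 5 log₁₀ d − 5
log₁₀ d = (m − M)/5 + 1 = 5.0000
d = 10^5.0000 = 100000 pc
= 100.0 kpc

d ≈ 100 kpc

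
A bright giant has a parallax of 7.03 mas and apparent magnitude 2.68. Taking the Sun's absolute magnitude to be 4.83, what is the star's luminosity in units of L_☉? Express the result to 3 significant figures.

L/L_☉ ≈ 1470

d = 1/p = 1000/7.03 mas = 142.2 pc
M = m − 5 log₁₀ d + 5 = 2.68 − 5·2.1530 + 5 = -3.085
M − M_☉ = -3.085 − 4.83 = -7.915
L/L_☉ = 10^(−0.4 × -7.915) = 1466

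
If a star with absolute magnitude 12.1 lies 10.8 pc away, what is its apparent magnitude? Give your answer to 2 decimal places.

m ≈ 12.27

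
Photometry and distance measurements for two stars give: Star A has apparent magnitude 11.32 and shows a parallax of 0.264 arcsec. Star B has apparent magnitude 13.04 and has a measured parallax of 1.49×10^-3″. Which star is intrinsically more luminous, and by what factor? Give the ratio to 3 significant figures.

Star B is more luminous, by a factor of 6440.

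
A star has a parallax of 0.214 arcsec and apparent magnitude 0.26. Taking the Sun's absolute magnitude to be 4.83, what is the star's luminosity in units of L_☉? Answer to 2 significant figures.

L/L_☉ ≈ 15

d = 1/p = 1/0.214″ = 4.673 pc
M = m − 5 log₁₀ d + 5 = 0.26 − 5·0.6696 + 5 = 1.912
M − M_☉ = 1.912 − 4.83 = -2.918
L/L_☉ = 10^(−0.4 × -2.918) = 14.70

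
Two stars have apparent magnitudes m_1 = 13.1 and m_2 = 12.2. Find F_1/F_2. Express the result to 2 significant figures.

Magnitude difference = 0.9
Flux ratio = 10^(−0.4 Δm) = 10^(−0.4 × 0.9) = 10^-0.360 = 0.4365

F_1/F_2 ≈ 0.44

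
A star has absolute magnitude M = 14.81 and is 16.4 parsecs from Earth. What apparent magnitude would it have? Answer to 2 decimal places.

m ≈ 15.88

m = M + 5 log₁₀ d − 5 = 14.81 + 5·1.2148 − 5 = 15.884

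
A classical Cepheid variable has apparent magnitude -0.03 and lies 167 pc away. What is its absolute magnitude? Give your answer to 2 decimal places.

M ≈ -6.14

5 log₁₀(d/10 pc) = 5 log₁₀(167.0) − 5 = 6.114
M = m − 5 log₁₀(d/10) = -0.03 − 6.114 = -6.144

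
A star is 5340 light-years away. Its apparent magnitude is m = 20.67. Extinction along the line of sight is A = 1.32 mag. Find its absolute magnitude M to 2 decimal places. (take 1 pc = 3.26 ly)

M ≈ 8.28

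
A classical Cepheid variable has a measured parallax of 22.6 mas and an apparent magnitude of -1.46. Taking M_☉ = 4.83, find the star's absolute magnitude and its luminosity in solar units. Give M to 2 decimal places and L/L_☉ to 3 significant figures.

M ≈ -4.69; L/L_☉ ≈ 6420

d = 1/p = 1000/22.6 mas = 44.25 pc
M = m − 5 log₁₀ d + 5 = -1.46 − 5·1.6459 + 5 = -4.689
M − M_☉ = -4.689 − 4.83 = -9.519
L/L_☉ = 10^(−0.4 × -9.519) = 6424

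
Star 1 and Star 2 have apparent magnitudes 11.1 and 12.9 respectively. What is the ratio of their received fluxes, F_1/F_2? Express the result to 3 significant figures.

Δm = 11.1 − (12.9) = -1.8
Flux ratio = 10^(−0.4 Δm) = 10^(−0.4 × -1.8) = 10^0.720 = 5.248

F_1/F_2 ≈ 5.25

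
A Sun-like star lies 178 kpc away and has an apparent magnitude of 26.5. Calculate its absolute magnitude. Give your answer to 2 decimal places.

M ≈ 5.25

d = 178 kpc = 178000 pc
5 log₁₀(d/10 pc) = 5 log₁₀(178000) − 5 = 21.252
M = m − 5 log₁₀(d/10) = 26.5 − 21.252 = 5.248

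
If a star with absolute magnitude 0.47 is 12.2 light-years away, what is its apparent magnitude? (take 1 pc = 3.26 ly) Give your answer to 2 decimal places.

m ≈ -1.66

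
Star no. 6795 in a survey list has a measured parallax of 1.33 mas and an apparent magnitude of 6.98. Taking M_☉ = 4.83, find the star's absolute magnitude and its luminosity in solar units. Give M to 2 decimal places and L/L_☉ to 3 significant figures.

d = 1/p = 1000/1.33 mas = 751.9 pc
M = m − 5 log₁₀ d + 5 = 6.98 − 5·2.8761 + 5 = -2.401
M − M_☉ = -2.401 − 4.83 = -7.231
L/L_☉ = 10^(−0.4 × -7.231) = 780.4

M ≈ -2.40; L/L_☉ ≈ 780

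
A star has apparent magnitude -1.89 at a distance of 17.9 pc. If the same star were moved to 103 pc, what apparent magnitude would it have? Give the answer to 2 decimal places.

Flux ∝ 1/d², so Δm = 5 log₁₀(d₂/d₁) = 5 log₁₀(103/17.9) = 3.800
m₂ = m₁ + Δm = -1.89 + (3.800) = 1.910

m ≈ 1.91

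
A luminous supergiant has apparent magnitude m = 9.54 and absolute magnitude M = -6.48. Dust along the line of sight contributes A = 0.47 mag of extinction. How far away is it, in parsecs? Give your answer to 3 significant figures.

m − M = 5 log₁₀(d/10 pc) + A  ⇒  9.54 − (-6.48) − 0.47 = 5 log₁₀(d/10)
15.550 = 5 log₁₀(d/10)
log₁₀ d = (m − M − A)/5 + 1 = 4.1100
d = 10^4.1100 = 12880 pc

d ≈ 12900 pc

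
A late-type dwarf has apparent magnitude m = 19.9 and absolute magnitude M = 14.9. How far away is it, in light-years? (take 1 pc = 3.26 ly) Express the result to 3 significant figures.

d ≈ 326 ly

μ = m − M = 5.000
m − M = 5 log₁₀ d − 5
log₁₀ d = (m − M)/5 + 1 = 2.0000
d = 10^2.0000 = 100.0 pc
= 326.0 ly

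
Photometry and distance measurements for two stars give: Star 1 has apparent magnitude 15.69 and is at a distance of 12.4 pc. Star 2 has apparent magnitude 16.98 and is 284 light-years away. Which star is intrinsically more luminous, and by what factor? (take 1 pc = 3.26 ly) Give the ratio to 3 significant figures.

Star 1: M = m − 5 log₁₀ d + 5 = 15.69 − 5·1.0934 + 5 = 15.223
Star 2: d = 284 ly / 3.26 = 87.12 pc
Star 2: M = m − 5 log₁₀ d + 5 = 16.98 − 5·1.9401 + 5 = 12.279
ΔM = M_1 − M_2 = 15.223 − (12.279) = 2.943; smaller M is more luminous → Star 2.
L ratio = 10^(0.4 |ΔM|) = 10^1.177 = 15.04

Star 2 is more luminous, by a factor of 15.0.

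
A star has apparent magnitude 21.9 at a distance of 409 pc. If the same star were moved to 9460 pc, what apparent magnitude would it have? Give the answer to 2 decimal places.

Flux ∝ 1/d², so Δm = 5 log₁₀(d₂/d₁) = 5 log₁₀(9460/409) = 6.821
m₂ = m₁ + Δm = 21.9 + (6.821) = 28.721

m ≈ 28.72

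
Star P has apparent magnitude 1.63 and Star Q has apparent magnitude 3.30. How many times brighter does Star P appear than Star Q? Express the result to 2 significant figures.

4.7

Magnitude difference = -1.67
Flux ratio = 10^(−0.4 Δm) = 10^(−0.4 × -1.67) = 10^0.668 = 4.656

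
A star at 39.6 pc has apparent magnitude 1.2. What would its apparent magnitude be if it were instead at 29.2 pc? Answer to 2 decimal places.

m ≈ 0.54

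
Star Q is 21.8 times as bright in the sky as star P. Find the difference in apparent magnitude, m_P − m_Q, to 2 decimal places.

Pogson: Δm = −2.5 log₁₀(ratio) = −2.5 log₁₀(21.8) = −2.5 × 1.3385 = -3.346
Star Q is brighter so has the smaller magnitude: m_P − m_Q is positive.

m_P − m_Q ≈ 3.35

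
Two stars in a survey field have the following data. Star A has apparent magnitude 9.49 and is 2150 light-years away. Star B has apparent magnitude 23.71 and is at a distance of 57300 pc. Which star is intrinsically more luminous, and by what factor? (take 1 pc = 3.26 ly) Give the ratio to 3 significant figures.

Star A is more luminous, by a factor of 64.6.

Star A: d = 2150 ly / 3.26 = 659.5 pc
Star A: M = m − 5 log₁₀ d + 5 = 9.49 − 5·2.8192 + 5 = 0.394
Star B: M = m − 5 log₁₀ d + 5 = 23.71 − 5·4.7582 + 5 = 4.919
ΔM = M_A − M_B = 0.394 − (4.919) = -4.525; smaller M is more luminous → Star A.
L ratio = 10^(0.4 |ΔM|) = 10^1.810 = 64.59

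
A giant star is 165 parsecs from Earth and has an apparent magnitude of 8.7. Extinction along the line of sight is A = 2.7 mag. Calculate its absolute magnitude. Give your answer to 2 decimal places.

M ≈ -0.09

5 log₁₀(d/10 pc) = 5 log₁₀(165.0) − 5 = 6.087
M = m − 5 log₁₀(d/10) − A = 8.7 − 6.087 − 2.7 = -0.087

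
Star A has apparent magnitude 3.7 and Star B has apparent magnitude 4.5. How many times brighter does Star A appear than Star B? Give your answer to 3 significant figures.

2.09

Magnitude difference = -0.8
Flux ratio = 10^(−0.4 Δm) = 10^(−0.4 × -0.8) = 10^0.320 = 2.089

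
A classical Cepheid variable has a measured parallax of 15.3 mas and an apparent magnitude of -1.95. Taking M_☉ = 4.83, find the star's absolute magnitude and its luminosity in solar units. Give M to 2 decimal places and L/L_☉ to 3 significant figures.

M ≈ -6.03; L/L_☉ ≈ 22000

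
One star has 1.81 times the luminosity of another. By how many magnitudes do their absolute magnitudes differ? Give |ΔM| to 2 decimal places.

|ΔM| ≈ 0.64

Pogson: ΔM = −2.5 log₁₀(ratio) = −2.5 log₁₀(1.81) = −2.5 × 0.2577 = -0.644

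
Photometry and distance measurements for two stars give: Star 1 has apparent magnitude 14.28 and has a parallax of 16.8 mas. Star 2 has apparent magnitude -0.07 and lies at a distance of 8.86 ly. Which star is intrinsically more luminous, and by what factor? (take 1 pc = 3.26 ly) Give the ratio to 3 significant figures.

Star 2 is more luminous, by a factor of 1150.

Star 1: p = 16.8 mas = 0.0168″ → d = 1/p = 59.52 pc
Star 1: M = m − 5 log₁₀ d + 5 = 14.28 − 5·1.7747 + 5 = 10.407
Star 2: d = 8.86 ly / 3.26 = 2.718 pc
Star 2: M = m − 5 log₁₀ d + 5 = -0.07 − 5·0.4342 + 5 = 2.759
ΔM = M_1 − M_2 = 10.407 − (2.759) = 7.648; smaller M is more luminous → Star 2.
L ratio = 10^(0.4 |ΔM|) = 10^3.059 = 1146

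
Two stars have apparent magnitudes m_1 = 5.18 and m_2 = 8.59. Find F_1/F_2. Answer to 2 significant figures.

Δm = 5.18 − (8.59) = -3.41
Flux ratio = 10^(−0.4 Δm) = 10^(−0.4 × -3.41) = 10^1.364 = 23.12

F_1/F_2 ≈ 23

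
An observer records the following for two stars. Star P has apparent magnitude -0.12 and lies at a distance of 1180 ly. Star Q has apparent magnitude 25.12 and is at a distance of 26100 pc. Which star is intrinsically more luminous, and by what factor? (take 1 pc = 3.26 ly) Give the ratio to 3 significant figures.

Star P is more luminous, by a factor of 2.40×10^6.

Star P: d = 1180 ly / 3.26 = 362.0 pc
Star P: M = m − 5 log₁₀ d + 5 = -0.12 − 5·2.5587 + 5 = -7.913
Star Q: M = m − 5 log₁₀ d + 5 = 25.12 − 5·4.4166 + 5 = 8.037
ΔM = M_P − M_Q = -7.913 − (8.037) = -15.950; smaller M is more luminous → Star P.
L ratio = 10^(0.4 |ΔM|) = 10^6.380 = 2.399×10^6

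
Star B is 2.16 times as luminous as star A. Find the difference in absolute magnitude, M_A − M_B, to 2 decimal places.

M_A − M_B ≈ 0.84

Pogson: ΔM = −2.5 log₁₀(ratio) = −2.5 log₁₀(2.16) = −2.5 × 0.3345 = -0.836
Star B is brighter so has the smaller magnitude: M_A − M_B is positive.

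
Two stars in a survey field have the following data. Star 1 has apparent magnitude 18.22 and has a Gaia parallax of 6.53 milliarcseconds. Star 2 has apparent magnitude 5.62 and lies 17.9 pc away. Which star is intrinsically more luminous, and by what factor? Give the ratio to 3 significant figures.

Star 2 is more luminous, by a factor of 1500.

Star 1: p = 6.53 mas = 6.53×10^-3″ → d = 1/p = 153.1 pc
Star 1: M = m − 5 log₁₀ d + 5 = 18.22 − 5·2.1851 + 5 = 12.295
Star 2: M = m − 5 log₁₀ d + 5 = 5.62 − 5·1.2529 + 5 = 4.356
ΔM = M_1 − M_2 = 12.295 − (4.356) = 7.939; smaller M is more luminous → Star 2.
L ratio = 10^(0.4 |ΔM|) = 10^3.176 = 1498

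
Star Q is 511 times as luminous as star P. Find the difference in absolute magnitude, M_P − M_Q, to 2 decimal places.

M_P − M_Q ≈ 6.77

Pogson: ΔM = −2.5 log₁₀(ratio) = −2.5 log₁₀(511) = −2.5 × 2.7084 = -6.771
Star Q is brighter so has the smaller magnitude: M_P − M_Q is positive.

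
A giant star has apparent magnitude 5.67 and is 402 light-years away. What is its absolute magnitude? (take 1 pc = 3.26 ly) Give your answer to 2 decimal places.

d = 402 ly / 3.26 = 123.3 pc
5 log₁₀(d/10 pc) = 5 log₁₀(123.3) − 5 = 5.455
M = m − 5 log₁₀(d/10) = 5.67 − 5.455 = 0.215

M ≈ 0.21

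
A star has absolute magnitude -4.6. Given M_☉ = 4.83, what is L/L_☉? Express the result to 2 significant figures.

M − M_☉ = -4.6 − 4.83 = -9.430
L/L_☉ = 10^(−0.4 (M − M_☉)) = 10^3.772 = 5916

L/L_☉ ≈ 5900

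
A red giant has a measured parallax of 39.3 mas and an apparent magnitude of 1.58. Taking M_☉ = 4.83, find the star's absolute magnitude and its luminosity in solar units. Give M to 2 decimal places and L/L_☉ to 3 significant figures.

d = 1/p = 1000/39.3 mas = 25.45 pc
M = m − 5 log₁₀ d + 5 = 1.58 − 5·1.4056 + 5 = -0.448
M − M_☉ = -0.448 − 4.83 = -5.278
L/L_☉ = 10^(−0.4 × -5.278) = 129.2

M ≈ -0.45; L/L_☉ ≈ 129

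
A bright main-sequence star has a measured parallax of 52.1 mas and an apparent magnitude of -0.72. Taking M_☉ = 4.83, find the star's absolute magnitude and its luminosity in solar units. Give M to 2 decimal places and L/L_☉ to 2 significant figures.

d = 1/p = 1000/52.1 mas = 19.19 pc
M = m − 5 log₁₀ d + 5 = -0.72 − 5·1.2832 + 5 = -2.136
M − M_☉ = -2.136 − 4.83 = -6.966
L/L_☉ = 10^(−0.4 × -6.966) = 611.4

M ≈ -2.14; L/L_☉ ≈ 610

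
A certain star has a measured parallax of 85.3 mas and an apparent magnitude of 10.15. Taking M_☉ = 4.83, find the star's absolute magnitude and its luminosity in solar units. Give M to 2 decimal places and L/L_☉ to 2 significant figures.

d = 1/p = 1000/85.3 mas = 11.72 pc
M = m − 5 log₁₀ d + 5 = 10.15 − 5·1.0691 + 5 = 9.805
M − M_☉ = 9.805 − 4.83 = 4.975
L/L_☉ = 10^(−0.4 × 4.975) = 0.01024

M ≈ 9.80; L/L_☉ ≈ 0.010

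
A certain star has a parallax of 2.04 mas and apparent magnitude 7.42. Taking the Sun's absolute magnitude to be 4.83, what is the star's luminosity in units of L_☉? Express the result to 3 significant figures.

L/L_☉ ≈ 221

d = 1/p = 1000/2.04 mas = 490.2 pc
M = m − 5 log₁₀ d + 5 = 7.42 − 5·2.6904 + 5 = -1.032
M − M_☉ = -1.032 − 4.83 = -5.862
L/L_☉ = 10^(−0.4 × -5.862) = 221.2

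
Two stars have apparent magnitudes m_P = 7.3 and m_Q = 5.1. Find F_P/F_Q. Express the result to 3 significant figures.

F_P/F_Q ≈ 0.132

Magnitude difference = 2.2
Flux ratio = 10^(−0.4 Δm) = 10^(−0.4 × 2.2) = 10^-0.880 = 0.1318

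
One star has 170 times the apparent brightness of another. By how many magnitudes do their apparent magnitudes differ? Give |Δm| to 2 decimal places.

|Δm| ≈ 5.58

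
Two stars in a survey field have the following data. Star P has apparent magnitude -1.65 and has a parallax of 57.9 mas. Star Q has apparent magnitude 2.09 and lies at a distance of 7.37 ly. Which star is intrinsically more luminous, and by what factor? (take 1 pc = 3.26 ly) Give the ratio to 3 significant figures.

Star P: p = 57.9 mas = 0.0579″ → d = 1/p = 17.27 pc
Star P: M = m − 5 log₁₀ d + 5 = -1.65 − 5·1.2373 + 5 = -2.837
Star Q: d = 7.37 ly / 3.26 = 2.261 pc
Star Q: M = m − 5 log₁₀ d + 5 = 2.09 − 5·0.3542 + 5 = 5.319
ΔM = M_P − M_Q = -2.837 − (5.319) = -8.155; smaller M is more luminous → Star P.
L ratio = 10^(0.4 |ΔM|) = 10^3.262 = 1829

Star P is more luminous, by a factor of 1830.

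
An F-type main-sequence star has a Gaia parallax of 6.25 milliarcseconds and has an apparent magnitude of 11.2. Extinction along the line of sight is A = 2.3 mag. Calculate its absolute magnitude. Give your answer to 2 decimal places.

M ≈ 2.88

p = 6.25 mas = 6.25×10^-3″ → d = 1/p = 160.0 pc
5 log₁₀(d/10 pc) = 5 log₁₀(160.0) − 5 = 6.021
M = m − 5 log₁₀(d/10) − A = 11.2 − 6.021 − 2.3 = 2.879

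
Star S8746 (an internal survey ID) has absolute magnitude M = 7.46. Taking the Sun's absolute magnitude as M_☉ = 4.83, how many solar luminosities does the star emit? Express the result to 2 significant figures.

L/L_☉ ≈ 0.089

M − M_☉ = 7.46 − 4.83 = 2.630
L/L_☉ = 10^(−0.4 (M − M_☉)) = 10^-1.052 = 0.08872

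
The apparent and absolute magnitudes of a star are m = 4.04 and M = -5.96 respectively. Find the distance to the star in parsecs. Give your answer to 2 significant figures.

d ≈ 1000 pc

μ = m − M = 10.000
m − M = 5 log₁₀ d − 5
log₁₀ d = (m − M)/5 + 1 = 3.0000
d = 10^3.0000 = 1000 pc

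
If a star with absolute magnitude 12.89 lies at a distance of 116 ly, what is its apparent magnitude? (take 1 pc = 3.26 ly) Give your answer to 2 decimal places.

m ≈ 15.65

d = 116 ly / 3.26 = 35.58 pc
m = M + 5 log₁₀ d − 5 = 12.89 + 5·1.5512 − 5 = 15.646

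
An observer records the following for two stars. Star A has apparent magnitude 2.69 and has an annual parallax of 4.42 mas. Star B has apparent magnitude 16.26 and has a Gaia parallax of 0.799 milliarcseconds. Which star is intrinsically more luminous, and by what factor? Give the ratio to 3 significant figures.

Star A: p = 4.42 mas = 4.42×10^-3″ → d = 1/p = 226.2 pc
Star A: M = m − 5 log₁₀ d + 5 = 2.69 − 5·2.3546 + 5 = -4.083
Star B: p = 0.799 mas = 7.99×10^-4″ → d = 1/p = 1252 pc
Star B: M = m − 5 log₁₀ d + 5 = 16.26 − 5·3.0975 + 5 = 5.773
ΔM = M_A − M_B = -4.083 − (5.773) = -9.856; smaller M is more luminous → Star A.
L ratio = 10^(0.4 |ΔM|) = 10^3.942 = 8755

Star A is more luminous, by a factor of 8750.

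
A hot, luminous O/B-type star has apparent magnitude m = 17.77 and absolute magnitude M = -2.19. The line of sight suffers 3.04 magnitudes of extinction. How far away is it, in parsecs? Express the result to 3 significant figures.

m − M = 5 log₁₀(d/10 pc) + A  ⇒  17.77 − (-2.19) − 3.04 = 5 log₁₀(d/10)
16.920 = 5 log₁₀(d/10)
log₁₀ d = (m − M − A)/5 + 1 = 4.3840
d = 10^4.3840 = 24210 pc

d ≈ 24200 pc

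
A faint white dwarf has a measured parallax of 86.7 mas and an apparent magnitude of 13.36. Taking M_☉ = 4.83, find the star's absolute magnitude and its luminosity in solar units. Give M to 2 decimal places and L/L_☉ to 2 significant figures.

d = 1/p = 1000/86.7 mas = 11.53 pc
M = m − 5 log₁₀ d + 5 = 13.36 − 5·1.0620 + 5 = 13.050
M − M_☉ = 13.050 − 4.83 = 8.220
L/L_☉ = 10^(−0.4 × 8.220) = 5.152×10^-4

M ≈ 13.05; L/L_☉ ≈ 5.2×10^-4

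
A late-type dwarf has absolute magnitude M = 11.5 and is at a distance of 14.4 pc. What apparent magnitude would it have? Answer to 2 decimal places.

m ≈ 12.29

m = M + 5 log₁₀ d − 5 = 11.5 + 5·1.1584 − 5 = 12.292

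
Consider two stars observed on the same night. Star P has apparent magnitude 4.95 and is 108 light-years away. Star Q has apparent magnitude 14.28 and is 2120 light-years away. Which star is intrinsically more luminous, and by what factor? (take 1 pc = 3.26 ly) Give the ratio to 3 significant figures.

Star P is more luminous, by a factor of 14.0.

Star P: d = 108 ly / 3.26 = 33.13 pc
Star P: M = m − 5 log₁₀ d + 5 = 4.95 − 5·1.5202 + 5 = 2.349
Star Q: d = 2120 ly / 3.26 = 650.3 pc
Star Q: M = m − 5 log₁₀ d + 5 = 14.28 − 5·2.8131 + 5 = 5.214
ΔM = M_P − M_Q = 2.349 − (5.214) = -2.865; smaller M is more luminous → Star P.
L ratio = 10^(0.4 |ΔM|) = 10^1.146 = 14.00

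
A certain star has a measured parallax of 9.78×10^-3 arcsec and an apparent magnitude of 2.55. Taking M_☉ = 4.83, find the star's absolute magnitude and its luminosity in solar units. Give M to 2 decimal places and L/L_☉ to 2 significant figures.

M ≈ -2.50; L/L_☉ ≈ 850

d = 1/p = 1/9.78×10^-3″ = 102.2 pc
M = m − 5 log₁₀ d + 5 = 2.55 − 5·2.0097 + 5 = -2.498
M − M_☉ = -2.498 − 4.83 = -7.328
L/L_☉ = 10^(−0.4 × -7.328) = 853.7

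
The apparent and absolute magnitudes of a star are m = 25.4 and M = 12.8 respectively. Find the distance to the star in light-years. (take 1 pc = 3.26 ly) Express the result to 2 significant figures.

μ = m − M = 12.600
m − M = 5 log₁₀ d − 5
log₁₀ d = (m − M)/5 + 1 = 3.5200
d = 10^3.5200 = 3311 pc
= 10790 ly

d ≈ 11000 ly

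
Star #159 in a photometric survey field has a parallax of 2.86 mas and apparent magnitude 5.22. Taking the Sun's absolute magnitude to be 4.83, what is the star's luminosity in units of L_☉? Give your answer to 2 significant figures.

L/L_☉ ≈ 850

d = 1/p = 1000/2.86 mas = 349.7 pc
M = m − 5 log₁₀ d + 5 = 5.22 − 5·2.5436 + 5 = -2.498
M − M_☉ = -2.498 − 4.83 = -7.328
L/L_☉ = 10^(−0.4 × -7.328) = 853.6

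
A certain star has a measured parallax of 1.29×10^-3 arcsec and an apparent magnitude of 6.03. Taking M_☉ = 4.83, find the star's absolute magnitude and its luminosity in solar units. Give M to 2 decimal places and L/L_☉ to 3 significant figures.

d = 1/p = 1/1.29×10^-3″ = 775.2 pc
M = m − 5 log₁₀ d + 5 = 6.03 − 5·2.8894 + 5 = -3.417
M − M_☉ = -3.417 − 4.83 = -8.247
L/L_☉ = 10^(−0.4 × -8.247) = 1990

M ≈ -3.42; L/L_☉ ≈ 1990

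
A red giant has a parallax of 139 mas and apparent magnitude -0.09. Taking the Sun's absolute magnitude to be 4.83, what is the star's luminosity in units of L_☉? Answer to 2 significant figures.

L/L_☉ ≈ 48

d = 1/p = 1000/139 mas = 7.194 pc
M = m − 5 log₁₀ d + 5 = -0.09 − 5·0.8570 + 5 = 0.625
M − M_☉ = 0.625 − 4.83 = -4.205
L/L_☉ = 10^(−0.4 × -4.205) = 48.08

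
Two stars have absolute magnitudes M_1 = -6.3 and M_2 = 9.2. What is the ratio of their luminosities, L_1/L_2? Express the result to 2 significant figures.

L_1/L_2 ≈ 1.6×10^6

ΔM = M_1 − M_2 = -15.5
L_1/L_2 = 10^(−0.4 ΔM) = 10^6.200 = 1.585×10^6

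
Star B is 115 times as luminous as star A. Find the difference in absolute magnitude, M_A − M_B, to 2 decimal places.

M_A − M_B ≈ 5.15

Pogson: ΔM = −2.5 log₁₀(ratio) = −2.5 log₁₀(115) = −2.5 × 2.0607 = -5.152
Star B is brighter so has the smaller magnitude: M_A − M_B is positive.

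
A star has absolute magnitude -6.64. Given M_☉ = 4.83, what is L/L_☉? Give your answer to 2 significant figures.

L/L_☉ ≈ 39000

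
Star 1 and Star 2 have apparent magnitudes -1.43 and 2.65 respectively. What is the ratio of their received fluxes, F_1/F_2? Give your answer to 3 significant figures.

F_1/F_2 ≈ 42.9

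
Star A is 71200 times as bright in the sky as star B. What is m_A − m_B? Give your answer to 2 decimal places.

Pogson: Δm = −2.5 log₁₀(ratio) = −2.5 log₁₀(71200) = −2.5 × 4.8525 = -12.131
Star A is brighter, so it has the smaller magnitude: the difference is negative.

m_A − m_B ≈ -12.13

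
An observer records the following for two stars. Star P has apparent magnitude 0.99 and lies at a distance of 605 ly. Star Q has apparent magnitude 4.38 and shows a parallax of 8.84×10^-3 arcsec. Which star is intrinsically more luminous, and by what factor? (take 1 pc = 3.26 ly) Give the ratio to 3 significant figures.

Star P: d = 605 ly / 3.26 = 185.6 pc
Star P: M = m − 5 log₁₀ d + 5 = 0.99 − 5·2.2685 + 5 = -5.353
Star Q: d = 1/p = 1/8.84×10^-3″ = 113.1 pc
Star Q: M = m − 5 log₁₀ d + 5 = 4.38 − 5·2.0535 + 5 = -0.888
ΔM = M_P − M_Q = -5.353 − (-0.888) = -4.465; smaller M is more luminous → Star P.
L ratio = 10^(0.4 |ΔM|) = 10^1.786 = 61.09

Star P is more luminous, by a factor of 61.1.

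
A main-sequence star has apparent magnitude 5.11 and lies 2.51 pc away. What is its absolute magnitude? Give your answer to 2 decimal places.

M ≈ 8.11

5 log₁₀(d/10 pc) = 5 log₁₀(2.510) − 5 = -3.002
M = m − 5 log₁₀(d/10) = 5.11 + 3.002 = 8.112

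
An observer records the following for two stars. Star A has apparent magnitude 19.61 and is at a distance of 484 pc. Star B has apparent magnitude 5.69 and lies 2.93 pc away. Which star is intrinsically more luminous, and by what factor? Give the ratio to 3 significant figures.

Star A: M = m − 5 log₁₀ d + 5 = 19.61 − 5·2.6848 + 5 = 11.186
Star B: M = m − 5 log₁₀ d + 5 = 5.69 − 5·0.4669 + 5 = 8.356
ΔM = M_A − M_B = 11.186 − (8.356) = 2.830; smaller M is more luminous → Star B.
L ratio = 10^(0.4 |ΔM|) = 10^1.132 = 13.55

Star B is more luminous, by a factor of 13.6.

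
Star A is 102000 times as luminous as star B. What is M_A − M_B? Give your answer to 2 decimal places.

Pogson: ΔM = −2.5 log₁₀(ratio) = −2.5 log₁₀(102000) = −2.5 × 5.0086 = -12.522
Star A is brighter, so it has the smaller magnitude: the difference is negative.

M_A − M_B ≈ -12.52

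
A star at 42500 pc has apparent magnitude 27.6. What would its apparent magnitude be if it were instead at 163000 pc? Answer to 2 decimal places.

Flux ∝ 1/d², so Δm = 5 log₁₀(d₂/d₁) = 5 log₁₀(163000/42500) = 2.919
m₂ = m₁ + Δm = 27.6 + (2.919) = 30.519

m ≈ 30.52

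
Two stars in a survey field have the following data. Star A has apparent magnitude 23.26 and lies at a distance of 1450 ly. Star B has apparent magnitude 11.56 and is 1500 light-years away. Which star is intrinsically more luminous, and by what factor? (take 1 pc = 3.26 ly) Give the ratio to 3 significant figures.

Star B is more luminous, by a factor of 51200.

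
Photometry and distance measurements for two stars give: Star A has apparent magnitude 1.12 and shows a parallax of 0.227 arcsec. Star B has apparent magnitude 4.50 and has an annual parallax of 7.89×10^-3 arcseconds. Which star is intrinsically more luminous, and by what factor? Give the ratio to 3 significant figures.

Star B is more luminous, by a factor of 36.8.

Star A: d = 1/p = 1/0.227″ = 4.405 pc
Star A: M = m − 5 log₁₀ d + 5 = 1.12 − 5·0.6440 + 5 = 2.900
Star B: d = 1/p = 1/7.89×10^-3″ = 126.7 pc
Star B: M = m − 5 log₁₀ d + 5 = 4.50 − 5·2.1029 + 5 = -1.015
ΔM = M_A − M_B = 2.900 − (-1.015) = 3.915; smaller M is more luminous → Star B.
L ratio = 10^(0.4 |ΔM|) = 10^1.566 = 36.80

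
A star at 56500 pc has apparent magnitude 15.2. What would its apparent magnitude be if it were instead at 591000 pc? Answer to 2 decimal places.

m ≈ 20.30

Flux ∝ 1/d², so Δm = 5 log₁₀(d₂/d₁) = 5 log₁₀(591000/56500) = 5.098
m₂ = m₁ + Δm = 15.2 + (5.098) = 20.298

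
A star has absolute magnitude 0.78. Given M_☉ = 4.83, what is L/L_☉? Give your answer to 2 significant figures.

L/L_☉ ≈ 42

M − M_☉ = 0.78 − 4.83 = -4.050
L/L_☉ = 10^(−0.4 (M − M_☉)) = 10^1.620 = 41.69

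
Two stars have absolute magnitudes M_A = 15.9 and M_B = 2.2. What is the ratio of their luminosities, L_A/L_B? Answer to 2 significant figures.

ΔM = M_A − M_B = 13.7
L_A/L_B = 10^(−0.4 ΔM) = 10^-5.480 = 3.311×10^-6

L_A/L_B ≈ 3.3×10^-6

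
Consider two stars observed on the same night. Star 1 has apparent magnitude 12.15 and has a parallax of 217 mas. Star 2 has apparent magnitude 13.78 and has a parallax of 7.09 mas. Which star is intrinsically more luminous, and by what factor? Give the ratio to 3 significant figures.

Star 2 is more luminous, by a factor of 209.

Star 1: p = 217 mas = 0.217″ → d = 1/p = 4.608 pc
Star 1: M = m − 5 log₁₀ d + 5 = 12.15 − 5·0.6635 + 5 = 13.832
Star 2: p = 7.09 mas = 7.09×10^-3″ → d = 1/p = 141.0 pc
Star 2: M = m − 5 log₁₀ d + 5 = 13.78 − 5·2.1494 + 5 = 8.033
ΔM = M_1 − M_2 = 13.832 − (8.033) = 5.799; smaller M is more luminous → Star 2.
L ratio = 10^(0.4 |ΔM|) = 10^2.320 = 208.8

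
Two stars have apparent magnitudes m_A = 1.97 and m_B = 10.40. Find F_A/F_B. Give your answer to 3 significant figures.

Magnitude difference = -8.43
Flux ratio = 10^(−0.4 Δm) = 10^(−0.4 × -8.43) = 10^3.372 = 2355

F_A/F_B ≈ 2360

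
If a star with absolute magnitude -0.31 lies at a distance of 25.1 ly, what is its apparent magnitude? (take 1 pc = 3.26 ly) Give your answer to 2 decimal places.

m ≈ -0.88

d = 25.1 ly / 3.26 = 7.699 pc
m = M + 5 log₁₀ d − 5 = -0.31 + 5·0.8865 − 5 = -0.878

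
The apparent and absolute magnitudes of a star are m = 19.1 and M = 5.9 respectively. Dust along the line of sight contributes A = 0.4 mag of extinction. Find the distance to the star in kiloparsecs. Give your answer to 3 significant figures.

m − M = 5 log₁₀(d/10 pc) + A  ⇒  19.1 − (5.9) − 0.4 = 5 log₁₀(d/10)
12.800 = 5 log₁₀(d/10)
log₁₀ d = (m − M − A)/5 + 1 = 3.5600
d = 10^3.5600 = 3631 pc
= 3.631 kpc

d ≈ 3.63 kpc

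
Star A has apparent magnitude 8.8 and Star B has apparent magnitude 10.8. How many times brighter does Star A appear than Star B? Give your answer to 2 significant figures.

6.3

Δm = 8.8 − (10.8) = -2.0
Flux ratio = 10^(−0.4 Δm) = 10^(−0.4 × -2.0) = 10^0.800 = 6.310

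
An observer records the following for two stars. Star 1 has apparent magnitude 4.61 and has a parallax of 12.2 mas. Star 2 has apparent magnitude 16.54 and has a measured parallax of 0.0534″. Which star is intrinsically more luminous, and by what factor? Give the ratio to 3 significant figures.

Star 1 is more luminous, by a factor of 1.13×10^6.

Star 1: p = 12.2 mas = 0.0122″ → d = 1/p = 81.97 pc
Star 1: M = m − 5 log₁₀ d + 5 = 4.61 − 5·1.9136 + 5 = 0.042
Star 2: d = 1/p = 1/0.0534″ = 18.73 pc
Star 2: M = m − 5 log₁₀ d + 5 = 16.54 − 5·1.2725 + 5 = 15.178
ΔM = M_1 − M_2 = 0.042 − (15.178) = -15.136; smaller M is more luminous → Star 1.
L ratio = 10^(0.4 |ΔM|) = 10^6.054 = 1.133×10^6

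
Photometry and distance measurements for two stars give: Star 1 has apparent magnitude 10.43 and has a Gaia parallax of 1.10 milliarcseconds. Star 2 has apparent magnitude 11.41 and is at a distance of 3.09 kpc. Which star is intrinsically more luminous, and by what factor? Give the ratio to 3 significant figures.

Star 2 is more luminous, by a factor of 4.68.

Star 1: p = 1.10 mas = 1.10×10^-3″ → d = 1/p = 909.1 pc
Star 1: M = m − 5 log₁₀ d + 5 = 10.43 − 5·2.9586 + 5 = 0.637
Star 2: d = 3.09 kpc = 3090 pc
Star 2: M = m − 5 log₁₀ d + 5 = 11.41 − 5·3.4900 + 5 = -1.040
ΔM = M_1 − M_2 = 0.637 − (-1.040) = 1.677; smaller M is more luminous → Star 2.
L ratio = 10^(0.4 |ΔM|) = 10^0.671 = 4.685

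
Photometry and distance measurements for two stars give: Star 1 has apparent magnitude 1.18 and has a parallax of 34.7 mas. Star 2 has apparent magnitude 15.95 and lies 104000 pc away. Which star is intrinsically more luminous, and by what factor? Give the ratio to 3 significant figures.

Star 2 is more luminous, by a factor of 16.1.

Star 1: p = 34.7 mas = 0.0347″ → d = 1/p = 28.82 pc
Star 1: M = m − 5 log₁₀ d + 5 = 1.18 − 5·1.4597 + 5 = -1.118
Star 2: M = m − 5 log₁₀ d + 5 = 15.95 − 5·5.0170 + 5 = -4.135
ΔM = M_1 − M_2 = -1.118 − (-4.135) = 3.017; smaller M is more luminous → Star 2.
L ratio = 10^(0.4 |ΔM|) = 10^1.207 = 16.10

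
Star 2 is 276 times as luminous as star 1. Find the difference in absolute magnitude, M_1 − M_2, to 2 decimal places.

M_1 − M_2 ≈ 6.10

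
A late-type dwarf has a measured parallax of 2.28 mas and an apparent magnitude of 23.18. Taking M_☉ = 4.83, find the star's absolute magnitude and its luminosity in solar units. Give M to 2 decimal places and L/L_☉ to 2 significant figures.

d = 1/p = 1000/2.28 mas = 438.6 pc
M = m − 5 log₁₀ d + 5 = 23.18 − 5·2.6421 + 5 = 14.970
M − M_☉ = 14.970 − 4.83 = 10.140
L/L_☉ = 10^(−0.4 × 10.140) = 8.793×10^-5

M ≈ 14.97; L/L_☉ ≈ 8.8×10^-5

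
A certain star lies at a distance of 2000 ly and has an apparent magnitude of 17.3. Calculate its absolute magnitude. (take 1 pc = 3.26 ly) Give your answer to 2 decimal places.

M ≈ 8.36

d = 2000 ly / 3.26 = 613.5 pc
5 log₁₀(d/10 pc) = 5 log₁₀(613.5) − 5 = 8.939
M = m − 5 log₁₀(d/10) = 17.3 − 8.939 = 8.361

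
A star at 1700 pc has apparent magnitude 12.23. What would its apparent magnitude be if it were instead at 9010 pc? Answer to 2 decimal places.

Flux ∝ 1/d², so Δm = 5 log₁₀(d₂/d₁) = 5 log₁₀(9010/1700) = 3.621
m₂ = m₁ + Δm = 12.23 + (3.621) = 15.851

m ≈ 15.85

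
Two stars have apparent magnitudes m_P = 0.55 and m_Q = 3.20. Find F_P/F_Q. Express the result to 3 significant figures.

Δm = 0.55 − (3.20) = -2.65
Flux ratio = 10^(−0.4 Δm) = 10^(−0.4 × -2.65) = 10^1.060 = 11.48

F_P/F_Q ≈ 11.5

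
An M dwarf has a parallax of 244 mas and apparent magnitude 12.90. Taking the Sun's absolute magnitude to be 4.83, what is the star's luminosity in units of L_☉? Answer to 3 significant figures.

L/L_☉ ≈ 9.94×10^-5

d = 1/p = 1000/244 mas = 4.098 pc
M = m − 5 log₁₀ d + 5 = 12.90 − 5·0.6126 + 5 = 14.837
M − M_☉ = 14.837 − 4.83 = 10.007
L/L_☉ = 10^(−0.4 × 10.007) = 9.936×10^-5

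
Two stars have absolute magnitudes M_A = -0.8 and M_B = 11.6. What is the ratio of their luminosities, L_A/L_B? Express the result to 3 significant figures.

L_A/L_B ≈ 91200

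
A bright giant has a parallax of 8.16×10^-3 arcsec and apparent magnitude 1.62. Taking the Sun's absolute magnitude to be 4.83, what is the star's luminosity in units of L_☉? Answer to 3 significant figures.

L/L_☉ ≈ 2890

d = 1/p = 1/8.16×10^-3″ = 122.5 pc
M = m − 5 log₁₀ d + 5 = 1.62 − 5·2.0883 + 5 = -3.822
M − M_☉ = -3.822 − 4.83 = -8.652
L/L_☉ = 10^(−0.4 × -8.652) = 2888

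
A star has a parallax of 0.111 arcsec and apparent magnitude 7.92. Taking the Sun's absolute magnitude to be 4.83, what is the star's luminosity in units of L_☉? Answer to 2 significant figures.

L/L_☉ ≈ 0.047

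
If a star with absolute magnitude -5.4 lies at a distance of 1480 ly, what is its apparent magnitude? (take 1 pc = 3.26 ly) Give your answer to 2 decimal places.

m ≈ 2.89

d = 1480 ly / 3.26 = 454.0 pc
m = M + 5 log₁₀ d − 5 = -5.4 + 5·2.6570 − 5 = 2.885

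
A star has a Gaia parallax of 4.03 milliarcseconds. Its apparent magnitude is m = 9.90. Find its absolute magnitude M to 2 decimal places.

M ≈ 2.93

p = 4.03 mas = 4.03×10^-3″ → d = 1/p = 248.1 pc
5 log₁₀(d/10 pc) = 5 log₁₀(248.1) − 5 = 6.973
M = m − 5 log₁₀(d/10) = 9.90 − 6.973 = 2.927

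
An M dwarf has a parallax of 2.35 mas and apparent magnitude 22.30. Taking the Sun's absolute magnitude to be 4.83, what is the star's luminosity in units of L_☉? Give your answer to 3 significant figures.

L/L_☉ ≈ 1.86×10^-4

d = 1/p = 1000/2.35 mas = 425.5 pc
M = m − 5 log₁₀ d + 5 = 22.30 − 5·2.6289 + 5 = 14.155
M − M_☉ = 14.155 − 4.83 = 9.325
L/L_☉ = 10^(−0.4 × 9.325) = 1.862×10^-4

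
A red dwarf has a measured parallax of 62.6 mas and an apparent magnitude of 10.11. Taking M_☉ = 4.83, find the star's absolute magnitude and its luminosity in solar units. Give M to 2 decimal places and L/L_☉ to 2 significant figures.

d = 1/p = 1000/62.6 mas = 15.97 pc
M = m − 5 log₁₀ d + 5 = 10.11 − 5·1.2034 + 5 = 9.093
M − M_☉ = 9.093 − 4.83 = 4.263
L/L_☉ = 10^(−0.4 × 4.263) = 0.01972

M ≈ 9.09; L/L_☉ ≈ 0.020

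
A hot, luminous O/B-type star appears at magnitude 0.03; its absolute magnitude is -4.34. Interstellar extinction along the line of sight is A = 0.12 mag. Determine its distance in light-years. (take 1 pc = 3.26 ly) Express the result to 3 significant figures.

m − M = 5 log₁₀(d/10 pc) + A  ⇒  0.03 − (-4.34) − 0.12 = 5 log₁₀(d/10)
4.250 = 5 log₁₀(d/10)
log₁₀ d = (m − M − A)/5 + 1 = 1.8500
d = 10^1.8500 = 70.79 pc
= 230.8 ly

d ≈ 231 ly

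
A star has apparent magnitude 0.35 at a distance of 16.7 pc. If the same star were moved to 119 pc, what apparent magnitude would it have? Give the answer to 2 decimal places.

Flux ∝ 1/d², so Δm = 5 log₁₀(d₂/d₁) = 5 log₁₀(119/16.7) = 4.264
m₂ = m₁ + Δm = 0.35 + (4.264) = 4.614

m ≈ 4.61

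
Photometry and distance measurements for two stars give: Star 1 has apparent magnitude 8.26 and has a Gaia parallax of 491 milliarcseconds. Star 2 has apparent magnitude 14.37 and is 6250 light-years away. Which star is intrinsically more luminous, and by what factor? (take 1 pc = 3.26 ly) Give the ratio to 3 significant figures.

Star 1: p = 491 mas = 0.491″ → d = 1/p = 2.037 pc
Star 1: M = m − 5 log₁₀ d + 5 = 8.26 − 5·0.3089 + 5 = 11.715
Star 2: d = 6250 ly / 3.26 = 1917 pc
Star 2: M = m − 5 log₁₀ d + 5 = 14.37 − 5·3.2827 + 5 = 2.957
ΔM = M_1 − M_2 = 11.715 − (2.957) = 8.759; smaller M is more luminous → Star 2.
L ratio = 10^(0.4 |ΔM|) = 10^3.503 = 3188

Star 2 is more luminous, by a factor of 3190.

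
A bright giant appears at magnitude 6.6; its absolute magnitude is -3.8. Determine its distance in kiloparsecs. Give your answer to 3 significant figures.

μ = m − M = 10.400
m − M = 5 log₁₀ d − 5
log₁₀ d = (m − M)/5 + 1 = 3.0800
d = 10^3.0800 = 1202 pc
= 1.202 kpc

d ≈ 1.20 kpc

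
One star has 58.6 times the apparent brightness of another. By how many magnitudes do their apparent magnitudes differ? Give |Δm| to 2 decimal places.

Pogson: Δm = −2.5 log₁₀(ratio) = −2.5 log₁₀(58.6) = −2.5 × 1.7679 = -4.420

|Δm| ≈ 4.42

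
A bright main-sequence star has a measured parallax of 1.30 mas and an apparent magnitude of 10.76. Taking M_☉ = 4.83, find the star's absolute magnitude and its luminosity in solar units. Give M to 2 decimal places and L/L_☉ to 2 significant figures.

M ≈ 1.33; L/L_☉ ≈ 25

d = 1/p = 1000/1.30 mas = 769.2 pc
M = m − 5 log₁₀ d + 5 = 10.76 − 5·2.8861 + 5 = 1.330
M − M_☉ = 1.330 − 4.83 = -3.500
L/L_☉ = 10^(−0.4 × -3.500) = 25.13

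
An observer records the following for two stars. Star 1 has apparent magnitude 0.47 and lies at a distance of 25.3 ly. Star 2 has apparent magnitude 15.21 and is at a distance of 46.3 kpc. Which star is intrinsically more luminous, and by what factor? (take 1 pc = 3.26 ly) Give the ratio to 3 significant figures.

Star 2 is more luminous, by a factor of 45.2.

Star 1: d = 25.3 ly / 3.26 = 7.761 pc
Star 1: M = m − 5 log₁₀ d + 5 = 0.47 − 5·0.8899 + 5 = 1.020
Star 2: d = 46.3 kpc = 46300 pc
Star 2: M = m − 5 log₁₀ d + 5 = 15.21 − 5·4.6656 + 5 = -3.118
ΔM = M_1 − M_2 = 1.020 − (-3.118) = 4.138; smaller M is more luminous → Star 2.
L ratio = 10^(0.4 |ΔM|) = 10^1.655 = 45.22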